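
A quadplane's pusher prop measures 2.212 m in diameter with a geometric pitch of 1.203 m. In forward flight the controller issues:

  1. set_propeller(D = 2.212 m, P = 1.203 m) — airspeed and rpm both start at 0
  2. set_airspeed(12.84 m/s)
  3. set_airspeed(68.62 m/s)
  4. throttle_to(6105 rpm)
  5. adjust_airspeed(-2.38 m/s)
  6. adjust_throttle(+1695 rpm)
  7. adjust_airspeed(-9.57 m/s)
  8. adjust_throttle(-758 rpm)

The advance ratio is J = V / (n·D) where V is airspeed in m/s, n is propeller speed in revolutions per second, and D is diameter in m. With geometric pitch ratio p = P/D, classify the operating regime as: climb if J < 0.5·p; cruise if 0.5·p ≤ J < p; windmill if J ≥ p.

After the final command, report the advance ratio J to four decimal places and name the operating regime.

J = 0.2183, regime = climb

set_propeller: D = 2.212 m, P = 1.203 m (p = P/D = 0.543852); state ← (V=0, rpm=0)
set_airspeed(12.84): V ← 12.84 m/s
set_airspeed(68.62): V ← 68.62 m/s
throttle_to(6105): rpm ← 6105
adjust_airspeed(-2.38): V ← 68.62 -2.38 = 66.24 m/s
adjust_throttle(+1695): rpm ← 6105 +1695 = 7800
adjust_airspeed(-9.57): V ← 66.24 -9.57 = 56.67 m/s
adjust_throttle(-758): rpm ← 7800 -758 = 7042
final state: V = 56.67 m/s, rpm = 7042 → n = rpm/60 = 117.366667 rev/s
J = V / (n·D) = 56.67 / (117.366667 × 2.212) = 0.218285
regime bands: climb J<0.2719 | cruise [0.2719, 0.5439) | windmill J≥0.5439
J = 0.2183 → climb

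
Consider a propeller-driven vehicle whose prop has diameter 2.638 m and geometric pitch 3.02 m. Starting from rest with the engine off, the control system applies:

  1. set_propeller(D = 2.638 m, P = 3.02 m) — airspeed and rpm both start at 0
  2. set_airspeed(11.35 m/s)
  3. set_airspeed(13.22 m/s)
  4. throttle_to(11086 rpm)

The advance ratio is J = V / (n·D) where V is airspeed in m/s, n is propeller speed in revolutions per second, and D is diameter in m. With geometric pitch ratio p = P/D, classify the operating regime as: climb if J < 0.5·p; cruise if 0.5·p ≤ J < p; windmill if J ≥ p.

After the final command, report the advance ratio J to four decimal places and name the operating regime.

J = 0.0271, regime = climb

set_propeller: D = 2.638 m, P = 3.02 m (p = P/D = 1.144807); state ← (V=0, rpm=0)
set_airspeed(11.35): V ← 11.35 m/s
set_airspeed(13.22): V ← 13.22 m/s
throttle_to(11086): rpm ← 11086
final state: V = 13.22 m/s, rpm = 11086 → n = rpm/60 = 184.766667 rev/s
J = V / (n·D) = 13.22 / (184.766667 × 2.638) = 0.027123
regime bands: climb J<0.5724 | cruise [0.5724, 1.1448) | windmill J≥1.1448
J = 0.0271 → climb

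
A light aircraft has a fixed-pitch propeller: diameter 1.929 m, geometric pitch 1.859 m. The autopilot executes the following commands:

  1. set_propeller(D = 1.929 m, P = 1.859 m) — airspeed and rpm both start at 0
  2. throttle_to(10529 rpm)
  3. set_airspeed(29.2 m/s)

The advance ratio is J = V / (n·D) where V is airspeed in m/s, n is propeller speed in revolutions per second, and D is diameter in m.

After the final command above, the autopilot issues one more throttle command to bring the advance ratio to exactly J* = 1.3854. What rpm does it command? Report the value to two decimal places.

rpm = 655.58

set_propeller: D = 1.929 m, P = 1.859 m (p = P/D = 0.963712); state ← (V=0, rpm=0)
throttle_to(10529): rpm ← 10529
set_airspeed(29.2): V ← 29.2 m/s
final state: V = 29.2 m/s, rpm = 10529 → n = rpm/60 = 175.483333 rev/s
target J* = 1.3854; solve J* = V/(n·D) for n: n = V/(J*·D) = 29.2/(1.3854 × 1.929) = 10.926358 rev/s
rpm = 60·n = 655.581502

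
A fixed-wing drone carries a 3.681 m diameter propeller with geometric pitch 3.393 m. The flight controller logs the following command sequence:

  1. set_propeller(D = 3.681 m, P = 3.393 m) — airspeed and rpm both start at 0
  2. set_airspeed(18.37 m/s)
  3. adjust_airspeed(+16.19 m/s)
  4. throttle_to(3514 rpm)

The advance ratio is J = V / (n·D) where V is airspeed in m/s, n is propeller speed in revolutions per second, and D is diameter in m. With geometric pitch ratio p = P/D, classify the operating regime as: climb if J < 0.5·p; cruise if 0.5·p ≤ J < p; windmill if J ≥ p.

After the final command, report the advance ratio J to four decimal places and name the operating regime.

set_propeller: D = 3.681 m, P = 3.393 m (p = P/D = 0.921760); state ← (V=0, rpm=0)
set_airspeed(18.37): V ← 18.37 m/s
adjust_airspeed(+16.19): V ← 18.37 +16.19 = 34.56 m/s
throttle_to(3514): rpm ← 3514
final state: V = 34.56 m/s, rpm = 3514 → n = rpm/60 = 58.566667 rev/s
J = V / (n·D) = 34.56 / (58.566667 × 3.681) = 0.160309
regime bands: climb J<0.4609 | cruise [0.4609, 0.9218) | windmill J≥0.9218
J = 0.1603 → climb

J = 0.1603, regime = climb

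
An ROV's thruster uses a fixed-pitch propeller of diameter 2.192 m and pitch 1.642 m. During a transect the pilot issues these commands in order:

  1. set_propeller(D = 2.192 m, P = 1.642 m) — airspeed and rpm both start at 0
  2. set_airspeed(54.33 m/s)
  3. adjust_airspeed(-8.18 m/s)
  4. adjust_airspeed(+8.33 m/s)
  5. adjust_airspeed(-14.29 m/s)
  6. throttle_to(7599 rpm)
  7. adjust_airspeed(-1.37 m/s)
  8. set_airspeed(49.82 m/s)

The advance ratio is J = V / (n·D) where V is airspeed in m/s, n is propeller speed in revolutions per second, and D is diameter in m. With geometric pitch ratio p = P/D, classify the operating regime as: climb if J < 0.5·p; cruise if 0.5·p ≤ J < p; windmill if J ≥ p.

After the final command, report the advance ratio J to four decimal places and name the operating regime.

set_propeller: D = 2.192 m, P = 1.642 m (p = P/D = 0.749088); state ← (V=0, rpm=0)
set_airspeed(54.33): V ← 54.33 m/s
adjust_airspeed(-8.18): V ← 54.33 -8.18 = 46.15 m/s
adjust_airspeed(+8.33): V ← 46.15 +8.33 = 54.48 m/s
adjust_airspeed(-14.29): V ← 54.48 -14.29 = 40.19 m/s
throttle_to(7599): rpm ← 7599
adjust_airspeed(-1.37): V ← 40.19 -1.37 = 38.82 m/s
set_airspeed(49.82): V ← 49.82 m/s
final state: V = 49.82 m/s, rpm = 7599 → n = rpm/60 = 126.650000 rev/s
J = V / (n·D) = 49.82 / (126.650000 × 2.192) = 0.179456
regime bands: climb J<0.3745 | cruise [0.3745, 0.7491) | windmill J≥0.7491
J = 0.1795 → climb

J = 0.1795, regime = climb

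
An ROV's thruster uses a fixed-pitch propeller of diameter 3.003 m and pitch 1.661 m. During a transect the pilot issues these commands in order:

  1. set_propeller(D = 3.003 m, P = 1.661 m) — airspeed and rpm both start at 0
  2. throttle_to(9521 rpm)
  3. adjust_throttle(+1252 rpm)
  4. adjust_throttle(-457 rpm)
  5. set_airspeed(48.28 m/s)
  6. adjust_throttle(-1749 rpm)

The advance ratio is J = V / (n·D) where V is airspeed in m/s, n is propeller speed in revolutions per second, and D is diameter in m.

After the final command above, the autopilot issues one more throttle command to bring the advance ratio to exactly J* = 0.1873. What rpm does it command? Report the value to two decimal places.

rpm = 5150.22

set_propeller: D = 3.003 m, P = 1.661 m (p = P/D = 0.553114); state ← (V=0, rpm=0)
throttle_to(9521): rpm ← 9521
adjust_throttle(+1252): rpm ← 9521 +1252 = 10773
adjust_throttle(-457): rpm ← 10773 -457 = 10316
set_airspeed(48.28): V ← 48.28 m/s
adjust_throttle(-1749): rpm ← 10316 -1749 = 8567
final state: V = 48.28 m/s, rpm = 8567 → n = rpm/60 = 142.783333 rev/s
target J* = 0.1873; solve J* = V/(n·D) for n: n = V/(J*·D) = 48.28/(0.1873 × 3.003) = 85.836925 rev/s
rpm = 60·n = 5150.215508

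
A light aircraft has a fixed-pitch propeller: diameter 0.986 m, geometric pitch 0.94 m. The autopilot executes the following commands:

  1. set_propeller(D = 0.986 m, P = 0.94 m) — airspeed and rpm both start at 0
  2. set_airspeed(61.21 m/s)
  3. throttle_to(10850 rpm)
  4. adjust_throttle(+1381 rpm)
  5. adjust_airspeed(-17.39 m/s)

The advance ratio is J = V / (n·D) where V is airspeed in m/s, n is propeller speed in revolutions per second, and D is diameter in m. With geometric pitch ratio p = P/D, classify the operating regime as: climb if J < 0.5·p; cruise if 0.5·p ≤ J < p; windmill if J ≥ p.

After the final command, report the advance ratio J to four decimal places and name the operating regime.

J = 0.2180, regime = climb

set_propeller: D = 0.986 m, P = 0.94 m (p = P/D = 0.953347); state ← (V=0, rpm=0)
set_airspeed(61.21): V ← 61.21 m/s
throttle_to(10850): rpm ← 10850
adjust_throttle(+1381): rpm ← 10850 +1381 = 12231
adjust_airspeed(-17.39): V ← 61.21 -17.39 = 43.82 m/s
final state: V = 43.82 m/s, rpm = 12231 → n = rpm/60 = 203.850000 rev/s
J = V / (n·D) = 43.82 / (203.850000 × 0.986) = 0.218014
regime bands: climb J<0.4767 | cruise [0.4767, 0.9533) | windmill J≥0.9533
J = 0.2180 → climb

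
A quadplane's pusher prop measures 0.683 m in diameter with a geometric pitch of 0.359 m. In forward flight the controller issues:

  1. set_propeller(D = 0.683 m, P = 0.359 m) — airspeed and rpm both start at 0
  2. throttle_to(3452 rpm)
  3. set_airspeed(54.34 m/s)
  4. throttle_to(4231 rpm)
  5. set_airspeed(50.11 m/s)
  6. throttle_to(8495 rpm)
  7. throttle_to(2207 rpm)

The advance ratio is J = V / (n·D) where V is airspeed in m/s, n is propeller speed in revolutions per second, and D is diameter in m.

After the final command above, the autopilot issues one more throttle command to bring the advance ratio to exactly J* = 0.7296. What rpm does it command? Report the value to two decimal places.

rpm = 6033.51

set_propeller: D = 0.683 m, P = 0.359 m (p = P/D = 0.525622); state ← (V=0, rpm=0)
throttle_to(3452): rpm ← 3452
set_airspeed(54.34): V ← 54.34 m/s
throttle_to(4231): rpm ← 4231
set_airspeed(50.11): V ← 50.11 m/s
throttle_to(8495): rpm ← 8495
throttle_to(2207): rpm ← 2207
final state: V = 50.11 m/s, rpm = 2207 → n = rpm/60 = 36.783333 rev/s
target J* = 0.7296; solve J* = V/(n·D) for n: n = V/(J*·D) = 50.11/(0.7296 × 0.683) = 100.558520 rev/s
rpm = 60·n = 6033.511212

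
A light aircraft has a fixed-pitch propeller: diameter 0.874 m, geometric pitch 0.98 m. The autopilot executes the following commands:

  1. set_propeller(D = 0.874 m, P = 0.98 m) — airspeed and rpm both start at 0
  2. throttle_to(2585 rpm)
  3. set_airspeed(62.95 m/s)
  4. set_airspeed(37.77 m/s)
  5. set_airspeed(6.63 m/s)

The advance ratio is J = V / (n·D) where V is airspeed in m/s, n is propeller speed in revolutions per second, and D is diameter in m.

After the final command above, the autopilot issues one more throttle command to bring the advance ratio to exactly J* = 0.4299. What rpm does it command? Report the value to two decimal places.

rpm = 1058.73

set_propeller: D = 0.874 m, P = 0.98 m (p = P/D = 1.121281); state ← (V=0, rpm=0)
throttle_to(2585): rpm ← 2585
set_airspeed(62.95): V ← 62.95 m/s
set_airspeed(37.77): V ← 37.77 m/s
set_airspeed(6.63): V ← 6.63 m/s
final state: V = 6.63 m/s, rpm = 2585 → n = rpm/60 = 43.083333 rev/s
target J* = 0.4299; solve J* = V/(n·D) for n: n = V/(J*·D) = 6.63/(0.4299 × 0.874) = 17.645528 rev/s
rpm = 60·n = 1058.731662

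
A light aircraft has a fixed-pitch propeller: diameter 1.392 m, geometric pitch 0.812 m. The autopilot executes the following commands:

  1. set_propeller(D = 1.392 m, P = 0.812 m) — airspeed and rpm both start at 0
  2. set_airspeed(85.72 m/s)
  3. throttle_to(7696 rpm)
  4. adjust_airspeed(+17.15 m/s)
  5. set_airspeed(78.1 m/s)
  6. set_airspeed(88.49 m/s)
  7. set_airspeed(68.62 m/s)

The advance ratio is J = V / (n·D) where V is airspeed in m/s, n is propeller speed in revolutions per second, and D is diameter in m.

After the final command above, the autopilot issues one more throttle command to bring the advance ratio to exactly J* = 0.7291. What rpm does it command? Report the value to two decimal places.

rpm = 4056.73

set_propeller: D = 1.392 m, P = 0.812 m (p = P/D = 0.583333); state ← (V=0, rpm=0)
set_airspeed(85.72): V ← 85.72 m/s
throttle_to(7696): rpm ← 7696
adjust_airspeed(+17.15): V ← 85.72 +17.15 = 102.87 m/s
set_airspeed(78.1): V ← 78.1 m/s
set_airspeed(88.49): V ← 88.49 m/s
set_airspeed(68.62): V ← 68.62 m/s
final state: V = 68.62 m/s, rpm = 7696 → n = rpm/60 = 128.266667 rev/s
target J* = 0.7291; solve J* = V/(n·D) for n: n = V/(J*·D) = 68.62/(0.7291 × 1.392) = 67.612093 rev/s
rpm = 60·n = 4056.725580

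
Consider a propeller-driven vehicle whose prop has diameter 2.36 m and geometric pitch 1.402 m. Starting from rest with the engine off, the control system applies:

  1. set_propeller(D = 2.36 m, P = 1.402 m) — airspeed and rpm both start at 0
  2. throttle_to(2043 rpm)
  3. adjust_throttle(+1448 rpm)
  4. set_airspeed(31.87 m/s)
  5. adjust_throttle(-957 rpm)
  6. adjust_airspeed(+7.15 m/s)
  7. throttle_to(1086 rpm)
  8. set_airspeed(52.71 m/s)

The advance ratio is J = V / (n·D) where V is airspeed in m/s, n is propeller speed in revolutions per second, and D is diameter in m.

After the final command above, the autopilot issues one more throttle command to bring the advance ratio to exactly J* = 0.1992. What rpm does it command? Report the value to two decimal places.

rpm = 6727.33

set_propeller: D = 2.36 m, P = 1.402 m (p = P/D = 0.594068); state ← (V=0, rpm=0)
throttle_to(2043): rpm ← 2043
adjust_throttle(+1448): rpm ← 2043 +1448 = 3491
set_airspeed(31.87): V ← 31.87 m/s
adjust_throttle(-957): rpm ← 3491 -957 = 2534
adjust_airspeed(+7.15): V ← 31.87 +7.15 = 39.02 m/s
throttle_to(1086): rpm ← 1086
set_airspeed(52.71): V ← 52.71 m/s
final state: V = 52.71 m/s, rpm = 1086 → n = rpm/60 = 18.100000 rev/s
target J* = 0.1992; solve J* = V/(n·D) for n: n = V/(J*·D) = 52.71/(0.1992 × 2.36) = 112.122218 rev/s
rpm = 60·n = 6727.333061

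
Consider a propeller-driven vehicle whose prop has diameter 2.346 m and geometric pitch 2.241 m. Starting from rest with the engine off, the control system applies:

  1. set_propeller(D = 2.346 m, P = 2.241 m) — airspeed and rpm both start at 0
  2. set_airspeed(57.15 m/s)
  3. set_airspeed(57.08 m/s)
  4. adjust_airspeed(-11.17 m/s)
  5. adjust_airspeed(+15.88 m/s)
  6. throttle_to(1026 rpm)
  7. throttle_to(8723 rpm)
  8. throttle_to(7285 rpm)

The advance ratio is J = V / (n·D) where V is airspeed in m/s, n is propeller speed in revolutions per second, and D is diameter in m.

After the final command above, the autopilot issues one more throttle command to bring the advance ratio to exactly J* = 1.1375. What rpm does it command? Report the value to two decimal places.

rpm = 1389.28

set_propeller: D = 2.346 m, P = 2.241 m (p = P/D = 0.955243); state ← (V=0, rpm=0)
set_airspeed(57.15): V ← 57.15 m/s
set_airspeed(57.08): V ← 57.08 m/s
adjust_airspeed(-11.17): V ← 57.08 -11.17 = 45.91 m/s
adjust_airspeed(+15.88): V ← 45.91 +15.88 = 61.79 m/s
throttle_to(1026): rpm ← 1026
throttle_to(8723): rpm ← 8723
throttle_to(7285): rpm ← 7285
final state: V = 61.79 m/s, rpm = 7285 → n = rpm/60 = 121.416667 rev/s
target J* = 1.1375; solve J* = V/(n·D) for n: n = V/(J*·D) = 61.79/(1.1375 × 2.346) = 23.154680 rev/s
rpm = 60·n = 1389.280796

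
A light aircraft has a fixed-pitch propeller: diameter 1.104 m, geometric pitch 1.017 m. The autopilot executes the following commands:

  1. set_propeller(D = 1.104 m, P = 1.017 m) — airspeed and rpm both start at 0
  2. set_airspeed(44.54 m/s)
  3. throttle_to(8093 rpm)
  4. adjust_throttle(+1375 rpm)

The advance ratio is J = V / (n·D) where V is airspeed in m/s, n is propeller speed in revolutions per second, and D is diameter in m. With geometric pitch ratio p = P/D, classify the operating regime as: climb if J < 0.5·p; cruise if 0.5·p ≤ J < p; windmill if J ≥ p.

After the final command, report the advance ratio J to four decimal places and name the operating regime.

set_propeller: D = 1.104 m, P = 1.017 m (p = P/D = 0.921196); state ← (V=0, rpm=0)
set_airspeed(44.54): V ← 44.54 m/s
throttle_to(8093): rpm ← 8093
adjust_throttle(+1375): rpm ← 8093 +1375 = 9468
final state: V = 44.54 m/s, rpm = 9468 → n = rpm/60 = 157.800000 rev/s
J = V / (n·D) = 44.54 / (157.800000 × 1.104) = 0.255667
regime bands: climb J<0.4606 | cruise [0.4606, 0.9212) | windmill J≥0.9212
J = 0.2557 → climb

J = 0.2557, regime = climb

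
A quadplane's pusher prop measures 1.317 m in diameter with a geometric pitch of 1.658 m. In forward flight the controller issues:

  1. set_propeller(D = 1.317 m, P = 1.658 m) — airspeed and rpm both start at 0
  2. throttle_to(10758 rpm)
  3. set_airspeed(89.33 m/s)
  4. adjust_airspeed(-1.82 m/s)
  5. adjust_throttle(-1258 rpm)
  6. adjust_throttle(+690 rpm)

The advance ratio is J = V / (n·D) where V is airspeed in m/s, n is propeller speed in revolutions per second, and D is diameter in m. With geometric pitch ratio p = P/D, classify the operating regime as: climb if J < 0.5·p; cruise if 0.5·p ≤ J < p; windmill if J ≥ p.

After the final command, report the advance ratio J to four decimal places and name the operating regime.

set_propeller: D = 1.317 m, P = 1.658 m (p = P/D = 1.258922); state ← (V=0, rpm=0)
throttle_to(10758): rpm ← 10758
set_airspeed(89.33): V ← 89.33 m/s
adjust_airspeed(-1.82): V ← 89.33 -1.82 = 87.51 m/s
adjust_throttle(-1258): rpm ← 10758 -1258 = 9500
adjust_throttle(+690): rpm ← 9500 +690 = 10190
final state: V = 87.51 m/s, rpm = 10190 → n = rpm/60 = 169.833333 rev/s
J = V / (n·D) = 87.51 / (169.833333 × 1.317) = 0.391245
regime bands: climb J<0.6295 | cruise [0.6295, 1.2589) | windmill J≥1.2589
J = 0.3912 → climb

J = 0.3912, regime = climb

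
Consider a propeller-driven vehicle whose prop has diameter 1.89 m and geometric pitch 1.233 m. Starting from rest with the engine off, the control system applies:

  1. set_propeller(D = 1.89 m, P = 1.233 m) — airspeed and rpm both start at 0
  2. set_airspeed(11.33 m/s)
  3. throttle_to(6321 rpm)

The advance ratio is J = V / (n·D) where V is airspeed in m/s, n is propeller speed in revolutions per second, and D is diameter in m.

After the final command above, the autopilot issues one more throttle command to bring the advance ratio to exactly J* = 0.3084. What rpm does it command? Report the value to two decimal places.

set_propeller: D = 1.89 m, P = 1.233 m (p = P/D = 0.652381); state ← (V=0, rpm=0)
set_airspeed(11.33): V ← 11.33 m/s
throttle_to(6321): rpm ← 6321
final state: V = 11.33 m/s, rpm = 6321 → n = rpm/60 = 105.350000 rev/s
target J* = 0.3084; solve J* = V/(n·D) for n: n = V/(J*·D) = 11.33/(0.3084 × 1.89) = 19.438097 rev/s
rpm = 60·n = 1166.285797

rpm = 1166.29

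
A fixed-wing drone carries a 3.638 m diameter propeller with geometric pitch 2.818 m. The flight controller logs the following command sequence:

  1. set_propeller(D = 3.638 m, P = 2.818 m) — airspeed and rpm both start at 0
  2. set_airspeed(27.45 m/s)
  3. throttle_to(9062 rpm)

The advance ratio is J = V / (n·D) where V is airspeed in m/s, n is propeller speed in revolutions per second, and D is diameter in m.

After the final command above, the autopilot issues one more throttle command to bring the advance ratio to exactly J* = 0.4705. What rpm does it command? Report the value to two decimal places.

set_propeller: D = 3.638 m, P = 2.818 m (p = P/D = 0.774601); state ← (V=0, rpm=0)
set_airspeed(27.45): V ← 27.45 m/s
throttle_to(9062): rpm ← 9062
final state: V = 27.45 m/s, rpm = 9062 → n = rpm/60 = 151.033333 rev/s
target J* = 0.4705; solve J* = V/(n·D) for n: n = V/(J*·D) = 27.45/(0.4705 × 3.638) = 16.036885 rev/s
rpm = 60·n = 962.213125

rpm = 962.21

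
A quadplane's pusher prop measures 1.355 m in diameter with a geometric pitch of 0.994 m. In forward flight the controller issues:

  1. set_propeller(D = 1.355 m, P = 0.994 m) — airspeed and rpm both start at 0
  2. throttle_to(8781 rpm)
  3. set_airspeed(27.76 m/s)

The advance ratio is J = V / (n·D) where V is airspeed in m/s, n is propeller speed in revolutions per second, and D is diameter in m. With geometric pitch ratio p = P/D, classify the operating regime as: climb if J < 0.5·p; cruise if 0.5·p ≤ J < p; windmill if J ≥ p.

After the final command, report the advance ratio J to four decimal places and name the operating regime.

set_propeller: D = 1.355 m, P = 0.994 m (p = P/D = 0.733579); state ← (V=0, rpm=0)
throttle_to(8781): rpm ← 8781
set_airspeed(27.76): V ← 27.76 m/s
final state: V = 27.76 m/s, rpm = 8781 → n = rpm/60 = 146.350000 rev/s
J = V / (n·D) = 27.76 / (146.350000 × 1.355) = 0.139987
regime bands: climb J<0.3668 | cruise [0.3668, 0.7336) | windmill J≥0.7336
J = 0.1400 → climb

J = 0.1400, regime = climb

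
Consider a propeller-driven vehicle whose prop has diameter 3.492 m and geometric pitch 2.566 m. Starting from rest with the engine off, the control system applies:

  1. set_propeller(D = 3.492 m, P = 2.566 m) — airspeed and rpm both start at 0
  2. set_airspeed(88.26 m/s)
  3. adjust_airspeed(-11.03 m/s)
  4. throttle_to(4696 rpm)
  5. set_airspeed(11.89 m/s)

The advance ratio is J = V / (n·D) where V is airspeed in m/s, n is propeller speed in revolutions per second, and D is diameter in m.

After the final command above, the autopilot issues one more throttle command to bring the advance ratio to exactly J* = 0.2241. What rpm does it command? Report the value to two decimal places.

set_propeller: D = 3.492 m, P = 2.566 m (p = P/D = 0.734822); state ← (V=0, rpm=0)
set_airspeed(88.26): V ← 88.26 m/s
adjust_airspeed(-11.03): V ← 88.26 -11.03 = 77.23 m/s
throttle_to(4696): rpm ← 4696
set_airspeed(11.89): V ← 11.89 m/s
final state: V = 11.89 m/s, rpm = 4696 → n = rpm/60 = 78.266667 rev/s
target J* = 0.2241; solve J* = V/(n·D) for n: n = V/(J*·D) = 11.89/(0.2241 × 3.492) = 15.193778 rev/s
rpm = 60·n = 911.626652

rpm = 911.63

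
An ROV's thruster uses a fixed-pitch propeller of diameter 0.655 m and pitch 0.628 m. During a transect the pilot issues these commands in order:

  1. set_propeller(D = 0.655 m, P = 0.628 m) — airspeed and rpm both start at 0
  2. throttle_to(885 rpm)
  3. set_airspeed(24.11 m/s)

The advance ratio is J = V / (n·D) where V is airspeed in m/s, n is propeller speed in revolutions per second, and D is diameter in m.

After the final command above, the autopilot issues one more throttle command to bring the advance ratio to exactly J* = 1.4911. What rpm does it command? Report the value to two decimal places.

set_propeller: D = 0.655 m, P = 0.628 m (p = P/D = 0.958779); state ← (V=0, rpm=0)
throttle_to(885): rpm ← 885
set_airspeed(24.11): V ← 24.11 m/s
final state: V = 24.11 m/s, rpm = 885 → n = rpm/60 = 14.750000 rev/s
target J* = 1.4911; solve J* = V/(n·D) for n: n = V/(J*·D) = 24.11/(1.4911 × 0.655) = 24.685910 rev/s
rpm = 60·n = 1481.154596

rpm = 1481.15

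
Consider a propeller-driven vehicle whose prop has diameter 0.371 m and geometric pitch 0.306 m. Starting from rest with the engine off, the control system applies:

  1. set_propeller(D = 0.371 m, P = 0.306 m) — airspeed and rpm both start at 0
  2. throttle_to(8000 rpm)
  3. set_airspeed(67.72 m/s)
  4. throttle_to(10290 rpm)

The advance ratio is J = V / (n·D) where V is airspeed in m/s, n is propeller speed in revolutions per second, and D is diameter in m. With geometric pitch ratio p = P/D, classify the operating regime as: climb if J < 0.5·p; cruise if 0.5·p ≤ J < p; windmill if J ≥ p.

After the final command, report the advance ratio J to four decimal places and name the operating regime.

J = 1.0643, regime = windmill

set_propeller: D = 0.371 m, P = 0.306 m (p = P/D = 0.824798); state ← (V=0, rpm=0)
throttle_to(8000): rpm ← 8000
set_airspeed(67.72): V ← 67.72 m/s
throttle_to(10290): rpm ← 10290
final state: V = 67.72 m/s, rpm = 10290 → n = rpm/60 = 171.500000 rev/s
J = V / (n·D) = 67.72 / (171.500000 × 0.371) = 1.064336
regime bands: climb J<0.4124 | cruise [0.4124, 0.8248) | windmill J≥0.8248
J = 1.0643 → windmill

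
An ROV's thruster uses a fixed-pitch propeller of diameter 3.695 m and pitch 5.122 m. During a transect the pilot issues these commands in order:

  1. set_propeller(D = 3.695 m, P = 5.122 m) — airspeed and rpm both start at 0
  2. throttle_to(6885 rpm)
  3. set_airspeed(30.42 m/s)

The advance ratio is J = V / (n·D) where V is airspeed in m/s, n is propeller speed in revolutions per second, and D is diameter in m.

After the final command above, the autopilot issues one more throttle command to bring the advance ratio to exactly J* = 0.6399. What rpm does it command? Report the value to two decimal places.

set_propeller: D = 3.695 m, P = 5.122 m (p = P/D = 1.386198); state ← (V=0, rpm=0)
throttle_to(6885): rpm ← 6885
set_airspeed(30.42): V ← 30.42 m/s
final state: V = 30.42 m/s, rpm = 6885 → n = rpm/60 = 114.750000 rev/s
target J* = 0.6399; solve J* = V/(n·D) for n: n = V/(J*·D) = 30.42/(0.6399 × 3.695) = 12.865677 rev/s
rpm = 60·n = 771.940643

rpm = 771.94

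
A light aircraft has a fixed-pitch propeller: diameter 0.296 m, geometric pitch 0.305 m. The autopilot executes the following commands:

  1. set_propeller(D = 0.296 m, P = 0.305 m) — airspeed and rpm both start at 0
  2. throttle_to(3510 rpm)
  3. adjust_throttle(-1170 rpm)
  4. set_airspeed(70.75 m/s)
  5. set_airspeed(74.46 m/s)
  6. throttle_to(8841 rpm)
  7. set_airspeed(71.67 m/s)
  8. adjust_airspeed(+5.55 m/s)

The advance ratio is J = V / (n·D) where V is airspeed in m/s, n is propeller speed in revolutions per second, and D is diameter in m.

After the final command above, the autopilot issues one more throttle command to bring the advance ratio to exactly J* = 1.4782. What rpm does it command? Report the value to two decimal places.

set_propeller: D = 0.296 m, P = 0.305 m (p = P/D = 1.030405); state ← (V=0, rpm=0)
throttle_to(3510): rpm ← 3510
adjust_throttle(-1170): rpm ← 3510 -1170 = 2340
set_airspeed(70.75): V ← 70.75 m/s
set_airspeed(74.46): V ← 74.46 m/s
throttle_to(8841): rpm ← 8841
set_airspeed(71.67): V ← 71.67 m/s
adjust_airspeed(+5.55): V ← 71.67 +5.55 = 77.22 m/s
final state: V = 77.22 m/s, rpm = 8841 → n = rpm/60 = 147.350000 rev/s
target J* = 1.4782; solve J* = V/(n·D) for n: n = V/(J*·D) = 77.22/(1.4782 × 0.296) = 176.483817 rev/s
rpm = 60·n = 10589.029024

rpm = 10589.03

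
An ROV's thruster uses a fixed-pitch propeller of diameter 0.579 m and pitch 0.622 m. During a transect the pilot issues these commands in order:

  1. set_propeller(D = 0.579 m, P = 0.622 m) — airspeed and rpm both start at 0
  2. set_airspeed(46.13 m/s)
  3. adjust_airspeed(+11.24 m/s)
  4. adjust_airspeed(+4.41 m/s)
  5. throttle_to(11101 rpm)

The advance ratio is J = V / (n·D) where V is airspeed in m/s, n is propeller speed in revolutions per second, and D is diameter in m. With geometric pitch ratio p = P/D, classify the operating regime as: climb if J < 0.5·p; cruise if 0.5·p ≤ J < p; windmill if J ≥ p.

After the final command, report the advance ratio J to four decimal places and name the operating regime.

J = 0.5767, regime = cruise

set_propeller: D = 0.579 m, P = 0.622 m (p = P/D = 1.074266); state ← (V=0, rpm=0)
set_airspeed(46.13): V ← 46.13 m/s
adjust_airspeed(+11.24): V ← 46.13 +11.24 = 57.37 m/s
adjust_airspeed(+4.41): V ← 57.37 +4.41 = 61.78 m/s
throttle_to(11101): rpm ← 11101
final state: V = 61.78 m/s, rpm = 11101 → n = rpm/60 = 185.016667 rev/s
J = V / (n·D) = 61.78 / (185.016667 × 0.579) = 0.576711
regime bands: climb J<0.5371 | cruise [0.5371, 1.0743) | windmill J≥1.0743
J = 0.5767 → cruise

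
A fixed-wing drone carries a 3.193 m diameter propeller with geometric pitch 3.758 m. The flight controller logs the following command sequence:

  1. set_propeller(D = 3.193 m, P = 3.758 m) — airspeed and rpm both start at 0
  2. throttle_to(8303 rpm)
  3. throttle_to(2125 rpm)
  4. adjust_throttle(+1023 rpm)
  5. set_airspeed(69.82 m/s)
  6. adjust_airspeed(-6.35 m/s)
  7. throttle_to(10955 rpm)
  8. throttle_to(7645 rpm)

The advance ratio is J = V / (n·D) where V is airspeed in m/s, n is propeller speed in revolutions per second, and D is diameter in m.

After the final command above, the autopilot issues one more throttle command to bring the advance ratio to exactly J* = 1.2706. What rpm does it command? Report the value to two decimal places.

rpm = 938.67

set_propeller: D = 3.193 m, P = 3.758 m (p = P/D = 1.176950); state ← (V=0, rpm=0)
throttle_to(8303): rpm ← 8303
throttle_to(2125): rpm ← 2125
adjust_throttle(+1023): rpm ← 2125 +1023 = 3148
set_airspeed(69.82): V ← 69.82 m/s
adjust_airspeed(-6.35): V ← 69.82 -6.35 = 63.47 m/s
throttle_to(10955): rpm ← 10955
throttle_to(7645): rpm ← 7645
final state: V = 63.47 m/s, rpm = 7645 → n = rpm/60 = 127.416667 rev/s
target J* = 1.2706; solve J* = V/(n·D) for n: n = V/(J*·D) = 63.47/(1.2706 × 3.193) = 15.644465 rev/s
rpm = 60·n = 938.667928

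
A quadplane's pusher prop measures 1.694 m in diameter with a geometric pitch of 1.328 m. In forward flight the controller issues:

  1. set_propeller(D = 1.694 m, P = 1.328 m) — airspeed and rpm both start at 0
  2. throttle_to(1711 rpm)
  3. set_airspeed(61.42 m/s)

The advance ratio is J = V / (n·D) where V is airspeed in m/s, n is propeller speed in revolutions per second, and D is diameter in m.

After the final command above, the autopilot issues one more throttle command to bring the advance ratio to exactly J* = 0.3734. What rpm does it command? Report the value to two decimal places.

rpm = 5826.04

set_propeller: D = 1.694 m, P = 1.328 m (p = P/D = 0.783943); state ← (V=0, rpm=0)
throttle_to(1711): rpm ← 1711
set_airspeed(61.42): V ← 61.42 m/s
final state: V = 61.42 m/s, rpm = 1711 → n = rpm/60 = 28.516667 rev/s
target J* = 0.3734; solve J* = V/(n·D) for n: n = V/(J*·D) = 61.42/(0.3734 × 1.694) = 97.100640 rev/s
rpm = 60·n = 5826.038401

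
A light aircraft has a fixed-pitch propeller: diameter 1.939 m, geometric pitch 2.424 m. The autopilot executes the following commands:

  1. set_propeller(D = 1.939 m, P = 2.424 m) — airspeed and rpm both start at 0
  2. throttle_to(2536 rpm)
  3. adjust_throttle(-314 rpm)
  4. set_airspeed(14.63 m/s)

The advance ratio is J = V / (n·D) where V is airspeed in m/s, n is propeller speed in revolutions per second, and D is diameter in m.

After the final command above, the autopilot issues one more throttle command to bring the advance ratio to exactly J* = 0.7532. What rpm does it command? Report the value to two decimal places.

set_propeller: D = 1.939 m, P = 2.424 m (p = P/D = 1.250129); state ← (V=0, rpm=0)
throttle_to(2536): rpm ← 2536
adjust_throttle(-314): rpm ← 2536 -314 = 2222
set_airspeed(14.63): V ← 14.63 m/s
final state: V = 14.63 m/s, rpm = 2222 → n = rpm/60 = 37.033333 rev/s
target J* = 0.7532; solve J* = V/(n·D) for n: n = V/(J*·D) = 14.63/(0.7532 × 1.939) = 10.017427 rev/s
rpm = 60·n = 601.045647

rpm = 601.05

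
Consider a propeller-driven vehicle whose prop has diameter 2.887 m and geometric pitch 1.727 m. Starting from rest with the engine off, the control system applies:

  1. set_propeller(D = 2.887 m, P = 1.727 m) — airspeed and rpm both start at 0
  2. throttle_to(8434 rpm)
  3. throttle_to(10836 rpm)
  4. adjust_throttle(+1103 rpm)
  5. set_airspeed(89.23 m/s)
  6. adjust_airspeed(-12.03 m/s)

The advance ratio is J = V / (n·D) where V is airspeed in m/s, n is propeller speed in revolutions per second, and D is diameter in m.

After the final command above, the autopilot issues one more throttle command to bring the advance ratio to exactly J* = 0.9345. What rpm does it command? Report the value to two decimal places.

set_propeller: D = 2.887 m, P = 1.727 m (p = P/D = 0.598199); state ← (V=0, rpm=0)
throttle_to(8434): rpm ← 8434
throttle_to(10836): rpm ← 10836
adjust_throttle(+1103): rpm ← 10836 +1103 = 11939
set_airspeed(89.23): V ← 89.23 m/s
adjust_airspeed(-12.03): V ← 89.23 -12.03 = 77.2 m/s
final state: V = 77.2 m/s, rpm = 11939 → n = rpm/60 = 198.983333 rev/s
target J* = 0.9345; solve J* = V/(n·D) for n: n = V/(J*·D) = 77.2/(0.9345 × 2.887) = 28.614833 rev/s
rpm = 60·n = 1716.889961

rpm = 1716.89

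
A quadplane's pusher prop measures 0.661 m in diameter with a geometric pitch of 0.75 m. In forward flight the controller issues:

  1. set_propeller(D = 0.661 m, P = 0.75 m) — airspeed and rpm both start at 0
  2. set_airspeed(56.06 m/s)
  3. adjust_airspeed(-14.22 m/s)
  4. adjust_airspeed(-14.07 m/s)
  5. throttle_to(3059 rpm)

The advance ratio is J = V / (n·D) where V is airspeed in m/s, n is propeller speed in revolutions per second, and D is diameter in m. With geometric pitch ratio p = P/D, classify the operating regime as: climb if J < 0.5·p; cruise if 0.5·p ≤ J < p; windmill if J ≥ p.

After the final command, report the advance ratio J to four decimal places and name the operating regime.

J = 0.8240, regime = cruise

set_propeller: D = 0.661 m, P = 0.75 m (p = P/D = 1.134644); state ← (V=0, rpm=0)
set_airspeed(56.06): V ← 56.06 m/s
adjust_airspeed(-14.22): V ← 56.06 -14.22 = 41.84 m/s
adjust_airspeed(-14.07): V ← 41.84 -14.07 = 27.77 m/s
throttle_to(3059): rpm ← 3059
final state: V = 27.77 m/s, rpm = 3059 → n = rpm/60 = 50.983333 rev/s
J = V / (n·D) = 27.77 / (50.983333 × 0.661) = 0.824036
regime bands: climb J<0.5673 | cruise [0.5673, 1.1346) | windmill J≥1.1346
J = 0.8240 → cruise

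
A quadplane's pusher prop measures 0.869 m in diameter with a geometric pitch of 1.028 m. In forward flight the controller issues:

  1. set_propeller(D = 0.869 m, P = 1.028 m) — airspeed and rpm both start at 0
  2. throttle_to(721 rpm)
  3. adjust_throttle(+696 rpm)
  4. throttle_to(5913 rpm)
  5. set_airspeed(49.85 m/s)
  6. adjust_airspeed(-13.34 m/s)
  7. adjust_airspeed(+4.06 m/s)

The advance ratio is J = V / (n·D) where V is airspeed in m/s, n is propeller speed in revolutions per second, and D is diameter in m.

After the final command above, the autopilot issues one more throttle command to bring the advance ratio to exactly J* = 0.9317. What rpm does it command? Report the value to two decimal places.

set_propeller: D = 0.869 m, P = 1.028 m (p = P/D = 1.182969); state ← (V=0, rpm=0)
throttle_to(721): rpm ← 721
adjust_throttle(+696): rpm ← 721 +696 = 1417
throttle_to(5913): rpm ← 5913
set_airspeed(49.85): V ← 49.85 m/s
adjust_airspeed(-13.34): V ← 49.85 -13.34 = 36.51 m/s
adjust_airspeed(+4.06): V ← 36.51 +4.06 = 40.57 m/s
final state: V = 40.57 m/s, rpm = 5913 → n = rpm/60 = 98.550000 rev/s
target J* = 0.9317; solve J* = V/(n·D) for n: n = V/(J*·D) = 40.57/(0.9317 × 0.869) = 50.108238 rev/s
rpm = 60·n = 3006.494309

rpm = 3006.49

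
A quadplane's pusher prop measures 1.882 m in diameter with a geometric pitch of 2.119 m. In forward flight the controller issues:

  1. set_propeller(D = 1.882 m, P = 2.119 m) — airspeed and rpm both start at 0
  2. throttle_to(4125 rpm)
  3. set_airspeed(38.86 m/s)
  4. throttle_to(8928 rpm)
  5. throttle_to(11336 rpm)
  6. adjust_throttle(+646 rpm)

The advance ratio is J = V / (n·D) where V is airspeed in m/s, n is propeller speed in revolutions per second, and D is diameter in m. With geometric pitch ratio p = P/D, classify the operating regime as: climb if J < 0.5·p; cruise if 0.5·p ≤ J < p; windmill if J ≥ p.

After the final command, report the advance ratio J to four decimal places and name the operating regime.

J = 0.1034, regime = climb

set_propeller: D = 1.882 m, P = 2.119 m (p = P/D = 1.125930); state ← (V=0, rpm=0)
throttle_to(4125): rpm ← 4125
set_airspeed(38.86): V ← 38.86 m/s
throttle_to(8928): rpm ← 8928
throttle_to(11336): rpm ← 11336
adjust_throttle(+646): rpm ← 11336 +646 = 11982
final state: V = 38.86 m/s, rpm = 11982 → n = rpm/60 = 199.700000 rev/s
J = V / (n·D) = 38.86 / (199.700000 × 1.882) = 0.103396
regime bands: climb J<0.5630 | cruise [0.5630, 1.1259) | windmill J≥1.1259
J = 0.1034 → climb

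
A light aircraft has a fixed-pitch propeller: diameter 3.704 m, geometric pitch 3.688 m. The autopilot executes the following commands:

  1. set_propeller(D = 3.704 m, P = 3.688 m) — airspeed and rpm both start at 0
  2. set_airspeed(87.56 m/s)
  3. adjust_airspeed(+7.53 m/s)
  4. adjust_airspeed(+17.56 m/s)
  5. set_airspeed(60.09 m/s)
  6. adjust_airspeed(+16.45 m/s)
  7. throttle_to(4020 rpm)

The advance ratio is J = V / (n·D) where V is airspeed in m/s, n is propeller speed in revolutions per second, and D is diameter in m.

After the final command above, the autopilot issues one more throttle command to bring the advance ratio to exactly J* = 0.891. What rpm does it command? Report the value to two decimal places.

rpm = 1391.53

set_propeller: D = 3.704 m, P = 3.688 m (p = P/D = 0.995680); state ← (V=0, rpm=0)
set_airspeed(87.56): V ← 87.56 m/s
adjust_airspeed(+7.53): V ← 87.56 +7.53 = 95.09 m/s
adjust_airspeed(+17.56): V ← 95.09 +17.56 = 112.65 m/s
set_airspeed(60.09): V ← 60.09 m/s
adjust_airspeed(+16.45): V ← 60.09 +16.45 = 76.54 m/s
throttle_to(4020): rpm ← 4020
final state: V = 76.54 m/s, rpm = 4020 → n = rpm/60 = 67.000000 rev/s
target J* = 0.891; solve J* = V/(n·D) for n: n = V/(J*·D) = 76.54/(0.891 × 3.704) = 23.192084 rev/s
rpm = 60·n = 1391.525042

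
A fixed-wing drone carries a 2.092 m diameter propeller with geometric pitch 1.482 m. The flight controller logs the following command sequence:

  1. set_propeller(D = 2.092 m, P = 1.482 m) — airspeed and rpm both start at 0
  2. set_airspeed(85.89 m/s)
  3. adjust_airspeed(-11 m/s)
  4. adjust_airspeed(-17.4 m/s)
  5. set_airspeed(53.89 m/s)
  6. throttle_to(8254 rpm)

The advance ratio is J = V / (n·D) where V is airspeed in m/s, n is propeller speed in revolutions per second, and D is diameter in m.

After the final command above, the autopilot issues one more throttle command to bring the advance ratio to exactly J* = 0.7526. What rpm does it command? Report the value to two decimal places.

rpm = 2053.68

set_propeller: D = 2.092 m, P = 1.482 m (p = P/D = 0.708413); state ← (V=0, rpm=0)
set_airspeed(85.89): V ← 85.89 m/s
adjust_airspeed(-11): V ← 85.89 -11 = 74.89 m/s
adjust_airspeed(-17.4): V ← 74.89 -17.4 = 57.49 m/s
set_airspeed(53.89): V ← 53.89 m/s
throttle_to(8254): rpm ← 8254
final state: V = 53.89 m/s, rpm = 8254 → n = rpm/60 = 137.566667 rev/s
target J* = 0.7526; solve J* = V/(n·D) for n: n = V/(J*·D) = 53.89/(0.7526 × 2.092) = 34.228060 rev/s
rpm = 60·n = 2053.683623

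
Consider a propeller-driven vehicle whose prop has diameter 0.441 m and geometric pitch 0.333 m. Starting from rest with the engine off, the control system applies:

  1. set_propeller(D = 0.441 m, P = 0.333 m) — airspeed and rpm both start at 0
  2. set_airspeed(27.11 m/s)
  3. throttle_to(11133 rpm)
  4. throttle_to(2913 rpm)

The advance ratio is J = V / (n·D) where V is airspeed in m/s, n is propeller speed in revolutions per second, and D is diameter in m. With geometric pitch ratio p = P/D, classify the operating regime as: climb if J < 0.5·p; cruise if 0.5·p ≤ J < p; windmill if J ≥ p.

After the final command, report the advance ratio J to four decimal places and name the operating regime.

set_propeller: D = 0.441 m, P = 0.333 m (p = P/D = 0.755102); state ← (V=0, rpm=0)
set_airspeed(27.11): V ← 27.11 m/s
throttle_to(11133): rpm ← 11133
throttle_to(2913): rpm ← 2913
final state: V = 27.11 m/s, rpm = 2913 → n = rpm/60 = 48.550000 rev/s
J = V / (n·D) = 27.11 / (48.550000 × 0.441) = 1.266198
regime bands: climb J<0.3776 | cruise [0.3776, 0.7551) | windmill J≥0.7551
J = 1.2662 → windmill

J = 1.2662, regime = windmill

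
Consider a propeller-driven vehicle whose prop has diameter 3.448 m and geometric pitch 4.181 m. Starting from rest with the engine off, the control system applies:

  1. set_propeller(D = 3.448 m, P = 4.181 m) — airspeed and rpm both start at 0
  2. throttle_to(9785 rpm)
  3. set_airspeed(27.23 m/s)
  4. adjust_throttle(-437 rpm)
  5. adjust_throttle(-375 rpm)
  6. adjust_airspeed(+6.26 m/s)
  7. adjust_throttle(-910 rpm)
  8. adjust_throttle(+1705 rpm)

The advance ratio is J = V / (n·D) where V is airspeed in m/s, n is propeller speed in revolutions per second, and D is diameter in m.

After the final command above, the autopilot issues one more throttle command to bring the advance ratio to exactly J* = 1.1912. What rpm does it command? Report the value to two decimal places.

set_propeller: D = 3.448 m, P = 4.181 m (p = P/D = 1.212587); state ← (V=0, rpm=0)
throttle_to(9785): rpm ← 9785
set_airspeed(27.23): V ← 27.23 m/s
adjust_throttle(-437): rpm ← 9785 -437 = 9348
adjust_throttle(-375): rpm ← 9348 -375 = 8973
adjust_airspeed(+6.26): V ← 27.23 +6.26 = 33.49 m/s
adjust_throttle(-910): rpm ← 8973 -910 = 8063
adjust_throttle(+1705): rpm ← 8063 +1705 = 9768
final state: V = 33.49 m/s, rpm = 9768 → n = rpm/60 = 162.800000 rev/s
target J* = 1.1912; solve J* = V/(n·D) for n: n = V/(J*·D) = 33.49/(1.1912 × 3.448) = 8.153859 rev/s
rpm = 60·n = 489.231550

rpm = 489.23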